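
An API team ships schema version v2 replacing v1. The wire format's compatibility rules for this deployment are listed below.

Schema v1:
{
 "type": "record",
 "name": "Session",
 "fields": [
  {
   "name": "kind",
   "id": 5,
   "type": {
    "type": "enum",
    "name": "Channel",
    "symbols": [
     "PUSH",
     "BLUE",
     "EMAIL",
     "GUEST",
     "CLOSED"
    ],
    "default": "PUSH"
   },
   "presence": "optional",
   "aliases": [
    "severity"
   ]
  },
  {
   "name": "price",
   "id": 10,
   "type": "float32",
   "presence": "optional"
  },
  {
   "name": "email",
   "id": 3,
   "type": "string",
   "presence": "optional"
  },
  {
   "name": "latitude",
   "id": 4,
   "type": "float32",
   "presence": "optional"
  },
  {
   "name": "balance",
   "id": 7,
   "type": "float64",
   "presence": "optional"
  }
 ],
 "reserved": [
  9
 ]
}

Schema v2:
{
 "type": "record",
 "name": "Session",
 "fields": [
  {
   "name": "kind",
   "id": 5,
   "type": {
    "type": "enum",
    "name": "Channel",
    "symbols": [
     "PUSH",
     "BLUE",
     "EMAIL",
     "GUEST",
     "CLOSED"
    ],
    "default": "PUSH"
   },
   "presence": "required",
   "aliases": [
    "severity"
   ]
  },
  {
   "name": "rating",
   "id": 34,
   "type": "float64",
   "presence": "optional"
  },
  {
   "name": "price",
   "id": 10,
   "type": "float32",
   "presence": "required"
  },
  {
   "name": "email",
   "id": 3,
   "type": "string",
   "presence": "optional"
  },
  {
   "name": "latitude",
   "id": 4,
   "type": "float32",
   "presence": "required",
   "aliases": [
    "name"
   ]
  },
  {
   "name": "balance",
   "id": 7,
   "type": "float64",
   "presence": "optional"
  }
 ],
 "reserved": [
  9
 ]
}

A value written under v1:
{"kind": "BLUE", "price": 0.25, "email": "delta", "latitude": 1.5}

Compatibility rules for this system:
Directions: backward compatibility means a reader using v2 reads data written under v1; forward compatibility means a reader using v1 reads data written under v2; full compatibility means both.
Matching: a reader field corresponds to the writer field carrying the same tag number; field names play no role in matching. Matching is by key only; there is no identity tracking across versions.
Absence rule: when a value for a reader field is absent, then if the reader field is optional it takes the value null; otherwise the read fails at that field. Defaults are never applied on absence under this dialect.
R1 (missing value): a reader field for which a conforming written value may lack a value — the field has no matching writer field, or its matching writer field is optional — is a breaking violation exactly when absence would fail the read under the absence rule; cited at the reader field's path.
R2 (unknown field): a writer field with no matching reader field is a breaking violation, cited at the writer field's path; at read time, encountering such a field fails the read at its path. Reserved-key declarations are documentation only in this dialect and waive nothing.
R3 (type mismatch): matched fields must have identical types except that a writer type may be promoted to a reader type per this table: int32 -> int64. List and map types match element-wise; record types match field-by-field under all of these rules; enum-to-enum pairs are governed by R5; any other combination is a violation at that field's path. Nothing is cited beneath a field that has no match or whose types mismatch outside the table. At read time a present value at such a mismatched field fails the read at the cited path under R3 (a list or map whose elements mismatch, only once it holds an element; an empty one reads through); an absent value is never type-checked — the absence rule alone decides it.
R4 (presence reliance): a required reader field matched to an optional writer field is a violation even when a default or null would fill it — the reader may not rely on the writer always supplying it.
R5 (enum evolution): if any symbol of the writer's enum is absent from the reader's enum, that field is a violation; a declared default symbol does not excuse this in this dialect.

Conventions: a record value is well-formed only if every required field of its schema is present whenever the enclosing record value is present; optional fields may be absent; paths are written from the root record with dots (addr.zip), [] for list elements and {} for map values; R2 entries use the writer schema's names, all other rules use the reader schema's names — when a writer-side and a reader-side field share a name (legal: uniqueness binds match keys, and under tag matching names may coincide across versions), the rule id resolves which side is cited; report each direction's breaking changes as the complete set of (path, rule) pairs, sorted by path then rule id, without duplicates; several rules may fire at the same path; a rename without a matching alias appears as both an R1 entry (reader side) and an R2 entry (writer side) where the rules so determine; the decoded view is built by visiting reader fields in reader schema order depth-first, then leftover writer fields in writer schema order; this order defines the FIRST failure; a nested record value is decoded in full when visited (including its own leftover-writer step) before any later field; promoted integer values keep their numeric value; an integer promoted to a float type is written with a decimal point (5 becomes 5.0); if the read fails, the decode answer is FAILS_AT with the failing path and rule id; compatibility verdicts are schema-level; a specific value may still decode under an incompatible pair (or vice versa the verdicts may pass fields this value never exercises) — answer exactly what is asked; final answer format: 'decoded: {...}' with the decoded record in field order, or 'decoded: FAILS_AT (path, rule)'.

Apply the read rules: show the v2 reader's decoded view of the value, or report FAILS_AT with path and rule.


decoded: {"kind": "BLUE", "rating": null, "price": 0.25, "email": "delta", "latitude": 1.5, "balance": null}

in Session below, arrows point writer -> reader
decode walk for Session under reader schema v2:
  kind := "BLUE"
  rating := null (missing; optional => null)
  price := 0.25
  email := "delta"
  latitude := 1.5
  balance := null (missing; optional => null)
  => decoded: {"kind": "BLUE", "rating": null, "price": 0.25, "email": "delta", "latitude": 1.5, "balance": null}
the rest of the Session diff is inert for this question:
  field latitude in record Session: optional changed to required -> schema-level compatibility only; this Session value's decode is unchanged
  field kind in record Session: optional changed to required -> schema-level compatibility only; this Session value's decode is unchanged
  field price in record Session: optional changed to required -> schema-level compatibility only; this Session value's decode is unchanged


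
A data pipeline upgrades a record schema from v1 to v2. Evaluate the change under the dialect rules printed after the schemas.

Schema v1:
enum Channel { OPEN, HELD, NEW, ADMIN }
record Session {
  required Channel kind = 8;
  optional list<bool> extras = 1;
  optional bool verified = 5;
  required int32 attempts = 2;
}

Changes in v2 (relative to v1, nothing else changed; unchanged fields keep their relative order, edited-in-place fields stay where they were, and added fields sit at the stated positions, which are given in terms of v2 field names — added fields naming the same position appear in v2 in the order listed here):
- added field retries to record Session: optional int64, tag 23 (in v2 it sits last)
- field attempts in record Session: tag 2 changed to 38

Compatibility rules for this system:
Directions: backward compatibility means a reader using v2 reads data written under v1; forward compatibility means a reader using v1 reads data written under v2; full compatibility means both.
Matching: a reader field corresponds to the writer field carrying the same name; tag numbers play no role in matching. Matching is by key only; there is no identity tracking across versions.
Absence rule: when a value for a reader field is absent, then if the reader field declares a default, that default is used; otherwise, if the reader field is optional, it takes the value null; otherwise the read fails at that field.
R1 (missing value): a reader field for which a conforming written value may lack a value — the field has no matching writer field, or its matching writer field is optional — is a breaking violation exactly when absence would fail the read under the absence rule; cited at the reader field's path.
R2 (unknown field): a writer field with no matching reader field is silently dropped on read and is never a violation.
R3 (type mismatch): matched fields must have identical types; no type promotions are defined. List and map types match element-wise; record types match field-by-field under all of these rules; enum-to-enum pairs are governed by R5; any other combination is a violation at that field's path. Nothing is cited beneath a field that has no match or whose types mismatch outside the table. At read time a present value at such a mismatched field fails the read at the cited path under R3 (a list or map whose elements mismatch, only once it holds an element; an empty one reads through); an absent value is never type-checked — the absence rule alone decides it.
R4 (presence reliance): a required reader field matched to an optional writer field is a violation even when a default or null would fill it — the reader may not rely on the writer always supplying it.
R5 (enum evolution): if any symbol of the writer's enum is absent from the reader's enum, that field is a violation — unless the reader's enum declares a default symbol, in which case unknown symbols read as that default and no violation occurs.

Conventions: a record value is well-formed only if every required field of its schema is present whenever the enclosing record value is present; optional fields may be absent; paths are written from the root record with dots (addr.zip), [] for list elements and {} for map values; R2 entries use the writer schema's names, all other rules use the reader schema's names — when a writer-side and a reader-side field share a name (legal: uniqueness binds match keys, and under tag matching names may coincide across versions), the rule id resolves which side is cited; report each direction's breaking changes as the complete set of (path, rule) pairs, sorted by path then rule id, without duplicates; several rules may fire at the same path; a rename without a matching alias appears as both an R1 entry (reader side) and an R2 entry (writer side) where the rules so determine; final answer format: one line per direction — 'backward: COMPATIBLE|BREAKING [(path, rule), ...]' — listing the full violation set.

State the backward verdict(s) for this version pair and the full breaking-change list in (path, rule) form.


backward: COMPATIBLE []

the writer's type comes first in each Session pair
backward for Session (reader v2, writer v1):
  kind <- kind (Channel -> Channel, writer required)
  extras <- extras (list<bool> -> list<bool>, writer optional)
  verified <- verified (bool -> bool, writer optional)
  attempts <- attempts (int32 -> int32, writer required)
  retries has no writer counterpart
  => backward: COMPATIBLE
remaining Session differences; none change what is asked:
  added field retries to record Session: optional int64, tag 23 (in v2 it sits last) -> fires no rule on Session, leaving the asked answer as it is
  field attempts in record Session: tag 2 changed to 38 -> fires no rule on Session, leaving the asked answer as it is


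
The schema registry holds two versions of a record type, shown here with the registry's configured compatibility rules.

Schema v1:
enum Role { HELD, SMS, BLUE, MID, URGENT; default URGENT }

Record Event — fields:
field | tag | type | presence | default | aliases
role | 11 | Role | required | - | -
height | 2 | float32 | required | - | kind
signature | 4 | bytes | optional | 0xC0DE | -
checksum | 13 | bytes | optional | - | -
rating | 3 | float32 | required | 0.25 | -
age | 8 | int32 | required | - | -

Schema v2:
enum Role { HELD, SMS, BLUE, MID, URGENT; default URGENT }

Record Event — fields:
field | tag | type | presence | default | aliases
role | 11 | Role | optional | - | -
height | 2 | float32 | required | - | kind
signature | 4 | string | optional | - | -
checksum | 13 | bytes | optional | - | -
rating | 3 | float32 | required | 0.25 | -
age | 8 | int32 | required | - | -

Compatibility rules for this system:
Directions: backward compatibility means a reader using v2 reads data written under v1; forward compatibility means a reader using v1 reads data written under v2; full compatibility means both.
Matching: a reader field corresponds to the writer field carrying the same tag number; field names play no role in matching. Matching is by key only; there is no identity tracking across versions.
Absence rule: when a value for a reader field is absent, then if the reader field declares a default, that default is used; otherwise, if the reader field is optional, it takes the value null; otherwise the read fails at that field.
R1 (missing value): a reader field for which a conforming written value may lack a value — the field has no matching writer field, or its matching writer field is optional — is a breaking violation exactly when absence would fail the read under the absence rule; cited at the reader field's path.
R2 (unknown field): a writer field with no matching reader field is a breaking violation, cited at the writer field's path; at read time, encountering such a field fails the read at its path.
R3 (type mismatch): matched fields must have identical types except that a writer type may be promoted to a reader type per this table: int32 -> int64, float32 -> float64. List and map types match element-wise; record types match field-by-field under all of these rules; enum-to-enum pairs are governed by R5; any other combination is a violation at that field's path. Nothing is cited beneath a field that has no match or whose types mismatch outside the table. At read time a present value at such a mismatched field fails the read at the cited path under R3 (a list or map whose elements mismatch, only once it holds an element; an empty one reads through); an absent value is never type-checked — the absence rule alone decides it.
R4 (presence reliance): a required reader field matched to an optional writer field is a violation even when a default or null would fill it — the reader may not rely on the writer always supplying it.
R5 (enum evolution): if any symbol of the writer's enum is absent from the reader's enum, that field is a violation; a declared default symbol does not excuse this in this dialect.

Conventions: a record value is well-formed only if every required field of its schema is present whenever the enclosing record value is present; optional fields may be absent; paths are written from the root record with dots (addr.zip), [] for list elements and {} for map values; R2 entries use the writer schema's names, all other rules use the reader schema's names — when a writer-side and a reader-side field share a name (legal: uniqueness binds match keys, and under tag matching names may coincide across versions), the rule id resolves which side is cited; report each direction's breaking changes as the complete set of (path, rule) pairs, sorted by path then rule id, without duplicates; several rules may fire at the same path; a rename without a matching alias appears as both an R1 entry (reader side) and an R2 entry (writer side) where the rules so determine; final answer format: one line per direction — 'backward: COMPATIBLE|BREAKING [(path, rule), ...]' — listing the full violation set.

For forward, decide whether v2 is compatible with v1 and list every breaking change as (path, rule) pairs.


forward: BREAKING [(role, R1), (role, R4), (signature, R3)]

arrows below run writer -> reader for Event
forward on Event — v1 reading data written by v2:
  role <- role (Role -> Role, writer optional)
  height <- height (float32 -> float32, writer required)
  signature <- signature (string -> bytes, writer optional)
  checksum <- checksum (bytes -> bytes, writer optional)
  rating <- rating (float32 -> float32, writer required)
  age <- age (int32 -> int32, writer required)
  rule R1 violated at role
  rule R4 violated at role
  rule R3 violated at signature
  => forward: BREAKING (3)


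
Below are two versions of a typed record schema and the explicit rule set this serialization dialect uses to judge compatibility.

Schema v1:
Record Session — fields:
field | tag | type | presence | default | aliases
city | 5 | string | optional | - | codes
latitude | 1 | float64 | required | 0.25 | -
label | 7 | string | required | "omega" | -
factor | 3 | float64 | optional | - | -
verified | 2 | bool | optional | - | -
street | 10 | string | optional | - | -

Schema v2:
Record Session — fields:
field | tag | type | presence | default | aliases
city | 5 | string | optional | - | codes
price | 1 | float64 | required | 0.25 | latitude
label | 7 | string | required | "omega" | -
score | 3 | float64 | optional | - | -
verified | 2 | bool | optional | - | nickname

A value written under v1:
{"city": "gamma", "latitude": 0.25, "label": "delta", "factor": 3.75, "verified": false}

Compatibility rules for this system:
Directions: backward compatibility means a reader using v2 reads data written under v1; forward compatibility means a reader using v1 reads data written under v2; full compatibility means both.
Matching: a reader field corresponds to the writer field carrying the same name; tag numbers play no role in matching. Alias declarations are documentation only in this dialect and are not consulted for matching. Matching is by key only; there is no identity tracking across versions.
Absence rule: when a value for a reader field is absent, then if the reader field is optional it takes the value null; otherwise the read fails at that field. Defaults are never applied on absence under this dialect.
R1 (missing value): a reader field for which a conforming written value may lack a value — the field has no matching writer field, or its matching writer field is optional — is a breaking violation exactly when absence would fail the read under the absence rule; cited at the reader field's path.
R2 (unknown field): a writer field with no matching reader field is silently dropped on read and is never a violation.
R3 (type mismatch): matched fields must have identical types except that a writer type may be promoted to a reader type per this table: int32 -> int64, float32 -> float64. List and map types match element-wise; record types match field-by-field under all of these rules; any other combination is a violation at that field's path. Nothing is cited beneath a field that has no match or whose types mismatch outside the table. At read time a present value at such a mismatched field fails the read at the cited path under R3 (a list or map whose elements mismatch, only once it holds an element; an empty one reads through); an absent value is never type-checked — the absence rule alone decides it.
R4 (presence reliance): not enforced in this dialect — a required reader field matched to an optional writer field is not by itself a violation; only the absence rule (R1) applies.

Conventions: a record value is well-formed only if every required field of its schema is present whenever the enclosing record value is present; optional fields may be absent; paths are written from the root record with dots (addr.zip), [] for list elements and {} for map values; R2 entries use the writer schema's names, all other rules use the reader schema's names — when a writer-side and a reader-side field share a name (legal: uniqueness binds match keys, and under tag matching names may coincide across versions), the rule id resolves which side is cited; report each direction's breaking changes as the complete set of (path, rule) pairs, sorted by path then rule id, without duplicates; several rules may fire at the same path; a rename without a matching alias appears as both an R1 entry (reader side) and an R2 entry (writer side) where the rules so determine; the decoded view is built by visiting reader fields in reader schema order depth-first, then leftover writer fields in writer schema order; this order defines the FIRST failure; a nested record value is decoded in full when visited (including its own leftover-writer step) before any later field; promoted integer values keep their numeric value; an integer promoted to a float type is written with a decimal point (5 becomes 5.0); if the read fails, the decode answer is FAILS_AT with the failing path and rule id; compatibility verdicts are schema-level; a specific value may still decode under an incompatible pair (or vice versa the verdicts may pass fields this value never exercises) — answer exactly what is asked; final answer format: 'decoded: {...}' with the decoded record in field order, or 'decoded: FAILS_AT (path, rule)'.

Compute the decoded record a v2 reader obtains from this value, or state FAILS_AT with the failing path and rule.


arrows below run writer -> reader for Session
decoding the Session value with the v2 reader:
  city := "gamma"
  read fails at price under R1 (no fill)
  => FAILS_AT (price, R1)
ruling out the remaining Session differences:
  renamed field factor to score in record Session -> no rule fires on it and the decoded Session view is identical with or without it
  removed field street from record Session -> no rule fires on it and the decoded Session view is identical with or without it

decoded: FAILS_AT (price, R1)


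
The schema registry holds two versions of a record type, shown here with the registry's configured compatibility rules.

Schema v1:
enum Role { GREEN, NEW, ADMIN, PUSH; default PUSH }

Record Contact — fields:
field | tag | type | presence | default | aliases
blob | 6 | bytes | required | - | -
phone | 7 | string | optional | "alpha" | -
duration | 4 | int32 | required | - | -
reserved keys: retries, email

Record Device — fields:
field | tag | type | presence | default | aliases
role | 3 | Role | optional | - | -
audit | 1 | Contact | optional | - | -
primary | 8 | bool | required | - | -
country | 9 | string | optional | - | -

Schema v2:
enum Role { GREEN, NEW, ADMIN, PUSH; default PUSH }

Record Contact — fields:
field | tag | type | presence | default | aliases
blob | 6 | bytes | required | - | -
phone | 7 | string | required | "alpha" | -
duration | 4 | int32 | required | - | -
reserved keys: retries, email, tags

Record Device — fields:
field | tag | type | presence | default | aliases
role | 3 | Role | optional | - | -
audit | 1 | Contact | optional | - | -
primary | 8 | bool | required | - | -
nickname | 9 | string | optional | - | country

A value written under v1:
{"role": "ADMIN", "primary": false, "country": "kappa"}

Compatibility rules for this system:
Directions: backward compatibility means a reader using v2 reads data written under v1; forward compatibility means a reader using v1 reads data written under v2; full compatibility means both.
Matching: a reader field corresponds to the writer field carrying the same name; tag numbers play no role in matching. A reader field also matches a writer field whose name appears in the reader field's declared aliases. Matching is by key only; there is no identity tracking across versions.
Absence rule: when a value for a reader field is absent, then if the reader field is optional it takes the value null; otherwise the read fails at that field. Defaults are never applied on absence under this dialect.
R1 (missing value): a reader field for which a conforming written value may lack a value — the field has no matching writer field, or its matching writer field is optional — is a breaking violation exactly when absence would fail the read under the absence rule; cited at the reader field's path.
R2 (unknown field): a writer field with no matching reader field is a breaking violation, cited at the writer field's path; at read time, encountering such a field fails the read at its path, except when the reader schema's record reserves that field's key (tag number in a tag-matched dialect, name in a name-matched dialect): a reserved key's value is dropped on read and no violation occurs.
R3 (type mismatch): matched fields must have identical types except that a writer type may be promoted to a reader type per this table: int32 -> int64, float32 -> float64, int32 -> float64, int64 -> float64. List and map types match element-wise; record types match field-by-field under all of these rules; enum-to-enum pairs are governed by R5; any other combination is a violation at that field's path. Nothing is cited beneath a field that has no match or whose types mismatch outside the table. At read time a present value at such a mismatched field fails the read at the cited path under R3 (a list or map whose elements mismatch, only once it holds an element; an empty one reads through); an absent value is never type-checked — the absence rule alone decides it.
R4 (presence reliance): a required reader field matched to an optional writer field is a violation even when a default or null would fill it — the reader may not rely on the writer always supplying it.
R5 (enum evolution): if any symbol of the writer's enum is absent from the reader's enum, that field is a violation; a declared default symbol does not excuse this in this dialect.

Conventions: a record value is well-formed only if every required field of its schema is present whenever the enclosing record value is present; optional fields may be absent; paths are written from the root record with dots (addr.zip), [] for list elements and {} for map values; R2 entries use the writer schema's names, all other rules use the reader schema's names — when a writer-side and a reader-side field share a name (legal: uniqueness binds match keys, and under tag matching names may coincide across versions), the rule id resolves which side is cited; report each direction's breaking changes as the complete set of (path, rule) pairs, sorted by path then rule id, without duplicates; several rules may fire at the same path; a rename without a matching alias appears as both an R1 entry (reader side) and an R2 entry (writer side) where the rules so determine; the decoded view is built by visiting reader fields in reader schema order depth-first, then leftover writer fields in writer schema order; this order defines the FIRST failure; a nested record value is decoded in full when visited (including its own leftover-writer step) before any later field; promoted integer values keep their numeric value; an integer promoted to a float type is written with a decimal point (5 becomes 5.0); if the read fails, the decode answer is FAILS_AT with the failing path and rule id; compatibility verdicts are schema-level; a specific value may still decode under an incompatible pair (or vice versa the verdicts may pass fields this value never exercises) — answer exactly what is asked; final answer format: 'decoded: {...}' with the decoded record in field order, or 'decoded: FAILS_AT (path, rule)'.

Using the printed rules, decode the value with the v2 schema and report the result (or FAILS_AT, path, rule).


the writer's type comes first in each Device pair
decode walk for Device under reader schema v2:
  role := "ADMIN"
  audit := null (not supplied -> null)
  primary := false
  nickname := "kappa" (from writer country)
  => decoded: {"role": "ADMIN", "audit": null, "primary": false, "nickname": "kappa"}
remaining Device differences; none change what is asked:
  field phone in record Contact: optional changed to required -> changes Device's schema-level verdicts only — the decode of this value is the same

decoded: {"role": "ADMIN", "audit": null, "primary": false, "nickname": "kappa"}


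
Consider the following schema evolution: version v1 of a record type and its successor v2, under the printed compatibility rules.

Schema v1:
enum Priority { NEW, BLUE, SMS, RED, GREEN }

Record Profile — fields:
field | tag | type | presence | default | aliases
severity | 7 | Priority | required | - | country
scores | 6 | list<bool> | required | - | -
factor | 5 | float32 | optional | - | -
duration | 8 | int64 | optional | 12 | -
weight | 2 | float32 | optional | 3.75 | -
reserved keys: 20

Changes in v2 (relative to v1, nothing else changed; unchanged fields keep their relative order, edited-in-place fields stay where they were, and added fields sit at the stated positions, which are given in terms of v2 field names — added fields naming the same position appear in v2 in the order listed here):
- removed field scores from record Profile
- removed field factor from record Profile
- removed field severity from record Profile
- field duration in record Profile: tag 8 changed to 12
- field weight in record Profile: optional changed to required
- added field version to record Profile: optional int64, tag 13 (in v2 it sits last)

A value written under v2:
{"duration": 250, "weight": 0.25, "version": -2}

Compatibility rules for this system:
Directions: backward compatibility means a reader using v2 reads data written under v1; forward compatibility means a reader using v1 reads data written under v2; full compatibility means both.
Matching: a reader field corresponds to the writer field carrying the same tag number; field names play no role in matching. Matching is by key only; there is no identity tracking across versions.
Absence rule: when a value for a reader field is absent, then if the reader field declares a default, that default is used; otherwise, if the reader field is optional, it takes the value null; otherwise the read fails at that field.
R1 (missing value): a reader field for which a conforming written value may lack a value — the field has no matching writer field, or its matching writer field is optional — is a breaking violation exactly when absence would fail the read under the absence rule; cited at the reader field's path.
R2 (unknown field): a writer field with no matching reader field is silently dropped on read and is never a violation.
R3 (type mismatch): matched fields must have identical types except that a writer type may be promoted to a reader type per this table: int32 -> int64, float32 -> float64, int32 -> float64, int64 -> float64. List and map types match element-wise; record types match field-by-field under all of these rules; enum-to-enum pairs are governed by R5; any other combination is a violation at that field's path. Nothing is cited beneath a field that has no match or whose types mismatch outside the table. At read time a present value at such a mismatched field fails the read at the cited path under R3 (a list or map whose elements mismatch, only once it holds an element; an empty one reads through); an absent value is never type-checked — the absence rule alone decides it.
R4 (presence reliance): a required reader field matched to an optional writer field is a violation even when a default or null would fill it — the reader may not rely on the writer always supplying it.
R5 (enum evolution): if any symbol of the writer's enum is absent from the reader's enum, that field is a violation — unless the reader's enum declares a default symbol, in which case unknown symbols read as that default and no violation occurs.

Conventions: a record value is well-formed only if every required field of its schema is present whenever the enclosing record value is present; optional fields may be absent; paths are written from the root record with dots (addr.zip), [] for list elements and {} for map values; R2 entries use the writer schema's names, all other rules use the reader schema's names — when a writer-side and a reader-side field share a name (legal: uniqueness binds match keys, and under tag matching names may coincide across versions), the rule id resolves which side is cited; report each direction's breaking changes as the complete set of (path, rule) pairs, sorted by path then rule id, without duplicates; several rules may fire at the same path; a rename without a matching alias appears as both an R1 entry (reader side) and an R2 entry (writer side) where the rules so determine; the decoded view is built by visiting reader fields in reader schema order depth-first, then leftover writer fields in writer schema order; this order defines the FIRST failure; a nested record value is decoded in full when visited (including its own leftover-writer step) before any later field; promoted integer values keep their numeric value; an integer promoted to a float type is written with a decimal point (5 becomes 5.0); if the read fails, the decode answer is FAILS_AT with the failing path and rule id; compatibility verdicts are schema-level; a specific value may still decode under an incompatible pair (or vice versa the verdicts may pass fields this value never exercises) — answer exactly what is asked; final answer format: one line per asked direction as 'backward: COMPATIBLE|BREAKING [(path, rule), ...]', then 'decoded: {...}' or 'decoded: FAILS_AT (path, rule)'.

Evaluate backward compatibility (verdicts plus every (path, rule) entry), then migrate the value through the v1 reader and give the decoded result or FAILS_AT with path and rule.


each type pair in Profile: writer, then reader
backward on Profile — v2 reading data written by v1:
  duration: no writer match
  weight: paired with writer weight (float32 -> float32; writer optional)
  version: no writer match
  writer field severity has no reader counterpart
  writer field scores has no reader counterpart
  writer field factor has no reader counterpart
  writer field duration has no reader counterpart
  rule R4 violated at weight
  => 1 violation(s): backward is BREAKING for Profile
decode walk for Profile under reader schema v1:
  read fails at severity under R1 (no fill)
  => FAILS_AT (severity, R1)
the rest of the Profile diff is inert for this question:
  removed field scores from record Profile -> fires only in the forward direction of Profile, which is not asked here
  removed field factor from record Profile -> no rule fires on it in Profile's dialect; the asked verdict holds
  field duration in record Profile: tag 8 changed to 12 -> no rule fires on it in Profile's dialect; the asked verdict holds
  added field version to record Profile: optional int64, tag 13 (in v2 it sits last) -> no rule fires on it in Profile's dialect; the asked verdict holds

backward: BREAKING [(weight, R4)]; decoded: FAILS_AT (severity, R1)


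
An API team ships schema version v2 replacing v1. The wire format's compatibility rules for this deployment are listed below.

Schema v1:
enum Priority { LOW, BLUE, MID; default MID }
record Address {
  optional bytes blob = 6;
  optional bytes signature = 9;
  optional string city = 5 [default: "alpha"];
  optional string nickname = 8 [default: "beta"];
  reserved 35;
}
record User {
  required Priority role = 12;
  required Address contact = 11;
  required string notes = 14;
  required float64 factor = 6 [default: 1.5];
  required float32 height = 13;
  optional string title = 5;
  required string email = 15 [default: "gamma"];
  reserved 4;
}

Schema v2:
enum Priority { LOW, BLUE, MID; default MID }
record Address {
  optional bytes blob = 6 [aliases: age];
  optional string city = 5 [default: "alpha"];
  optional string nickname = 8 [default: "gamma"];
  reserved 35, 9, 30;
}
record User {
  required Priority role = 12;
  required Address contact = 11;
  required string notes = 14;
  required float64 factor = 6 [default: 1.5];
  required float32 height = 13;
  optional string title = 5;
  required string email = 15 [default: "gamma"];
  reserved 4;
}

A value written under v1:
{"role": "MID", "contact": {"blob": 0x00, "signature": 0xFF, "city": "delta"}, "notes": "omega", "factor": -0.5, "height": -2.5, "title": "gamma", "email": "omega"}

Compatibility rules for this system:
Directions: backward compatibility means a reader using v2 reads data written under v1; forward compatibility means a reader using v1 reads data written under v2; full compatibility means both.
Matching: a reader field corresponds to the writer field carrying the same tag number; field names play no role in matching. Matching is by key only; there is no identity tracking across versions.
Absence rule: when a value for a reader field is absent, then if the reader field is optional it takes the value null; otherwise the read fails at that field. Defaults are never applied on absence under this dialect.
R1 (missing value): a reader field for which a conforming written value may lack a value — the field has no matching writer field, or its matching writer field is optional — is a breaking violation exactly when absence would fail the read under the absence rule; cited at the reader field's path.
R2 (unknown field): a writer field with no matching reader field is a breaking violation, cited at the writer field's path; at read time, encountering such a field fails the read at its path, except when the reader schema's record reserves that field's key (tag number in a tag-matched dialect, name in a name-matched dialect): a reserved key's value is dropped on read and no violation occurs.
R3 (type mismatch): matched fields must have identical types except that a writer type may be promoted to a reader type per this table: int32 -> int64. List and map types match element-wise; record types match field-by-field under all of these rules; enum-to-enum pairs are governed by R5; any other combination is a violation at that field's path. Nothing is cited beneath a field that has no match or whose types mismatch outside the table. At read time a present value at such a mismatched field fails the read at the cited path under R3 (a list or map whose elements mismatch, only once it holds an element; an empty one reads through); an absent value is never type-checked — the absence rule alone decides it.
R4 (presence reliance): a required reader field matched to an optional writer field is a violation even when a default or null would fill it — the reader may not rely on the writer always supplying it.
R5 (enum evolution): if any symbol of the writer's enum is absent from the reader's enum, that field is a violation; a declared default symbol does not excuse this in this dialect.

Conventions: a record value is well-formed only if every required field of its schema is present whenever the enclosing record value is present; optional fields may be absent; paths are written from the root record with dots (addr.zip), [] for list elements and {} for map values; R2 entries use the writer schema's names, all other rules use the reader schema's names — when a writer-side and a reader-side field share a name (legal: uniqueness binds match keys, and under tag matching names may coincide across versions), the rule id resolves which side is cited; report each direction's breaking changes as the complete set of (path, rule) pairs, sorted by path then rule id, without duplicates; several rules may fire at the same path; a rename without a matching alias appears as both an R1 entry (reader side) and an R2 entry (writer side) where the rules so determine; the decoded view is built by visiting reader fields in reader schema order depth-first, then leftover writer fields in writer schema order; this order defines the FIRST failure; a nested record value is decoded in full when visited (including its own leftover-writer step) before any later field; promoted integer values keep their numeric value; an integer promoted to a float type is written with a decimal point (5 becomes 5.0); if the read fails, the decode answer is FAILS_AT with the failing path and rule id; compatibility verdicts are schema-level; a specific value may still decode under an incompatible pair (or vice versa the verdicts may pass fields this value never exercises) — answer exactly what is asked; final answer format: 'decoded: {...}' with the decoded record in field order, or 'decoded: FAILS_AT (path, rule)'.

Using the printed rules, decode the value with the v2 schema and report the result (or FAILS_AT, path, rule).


the writer's type comes first in each User pair
decode walk for User under reader schema v2:
  role := "MID"
  contact.blob := 0x00
  contact.city := "delta"
  contact.nickname := null (absent, optional -> null)
  writer contact.signature: reserved -> dropped
  notes := "omega"
  factor := -0.5
  height := -2.5
  title := "gamma"
  email := "omega"
  => decoded: {"role": "MID", "contact": {"blob": 0x00, "city": "delta", "nickname": null}, "notes": "omega", "factor": -0.5, "height": -2.5, "title": "gamma", "email": "omega"}
remaining User differences; none change what is asked:
  field nickname in record Address: default set to "gamma" -> fires no rule on User under this dialect and leaves the result unchanged

decoded: {"role": "MID", "contact": {"blob": 0x00, "city": "delta", "nickname": null}, "notes": "omega", "factor": -0.5, "height": -2.5, "title": "gamma", "email": "omega"}
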